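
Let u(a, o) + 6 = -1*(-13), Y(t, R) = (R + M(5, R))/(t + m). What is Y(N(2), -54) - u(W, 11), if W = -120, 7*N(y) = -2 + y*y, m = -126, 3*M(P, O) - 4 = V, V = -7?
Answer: -105/16 ≈ -6.5625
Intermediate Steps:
M(P, O) = -1 (M(P, O) = 4/3 + (⅓)*(-7) = 4/3 - 7/3 = -1)
N(y) = -2/7 + y²/7 (N(y) = (-2 + y*y)/7 = (-2 + y²)/7 = -2/7 + y²/7)
Y(t, R) = (-1 + R)/(-126 + t) (Y(t, R) = (R - 1)/(t - 126) = (-1 + R)/(-126 + t))
u(a, o) = 7 (u(a, o) = -6 - 1*(-13) = -6 + 13 = 7)
Y(N(2), -54) - u(W, 11) = (-1 - 54)/(-126 + (-2/7 + (⅐)*2²)) - 1*7 = -55/(-126 + (-2/7 + (⅐)*4)) - 7 = -55/(-126 + (-2/7 + 4/7)) - 7 = -55/(-126 + 2/7) - 7 = -55/(-880/7) - 7 = -7/880*(-55) - 7 = 7/16 - 7 = -105/16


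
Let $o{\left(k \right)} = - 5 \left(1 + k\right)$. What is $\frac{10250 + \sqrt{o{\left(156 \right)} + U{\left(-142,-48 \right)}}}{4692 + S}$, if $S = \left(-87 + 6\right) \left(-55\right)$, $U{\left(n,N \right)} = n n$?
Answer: $\frac{10250}{9147} + \frac{\sqrt{19379}}{9147} \approx 1.1358$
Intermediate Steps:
$o{\left(k \right)} = -5 - 5 k$
$U{\left(n,N \right)} = n^{2}$
$S = 4455$ ($S = \left(-81\right) \left(-55\right) = 4455$)
$\frac{10250 + \sqrt{o{\left(156 \right)} + U{\left(-142,-48 \right)}}}{4692 + S} = \frac{10250 + \sqrt{\left(-5 - 780\right) + \left(-142\right)^{2}}}{4692 + 4455} = \frac{10250 + \sqrt{\left(-5 - 780\right) + 20164}}{9147} = \left(10250 + \sqrt{-785 + 20164}\right) \frac{1}{9147} = \left(10250 + \sqrt{19379}\right) \frac{1}{9147} = \frac{10250}{9147} + \frac{\sqrt{19379}}{9147}$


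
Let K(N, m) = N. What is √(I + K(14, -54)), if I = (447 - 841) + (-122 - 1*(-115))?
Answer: 3*I*√43 ≈ 19.672*I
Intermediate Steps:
I = -401 (I = -394 + (-122 + 115) = -394 - 7 = -401)
√(I + K(14, -54)) = √(-401 + 14) = √(-387) = 3*I*√43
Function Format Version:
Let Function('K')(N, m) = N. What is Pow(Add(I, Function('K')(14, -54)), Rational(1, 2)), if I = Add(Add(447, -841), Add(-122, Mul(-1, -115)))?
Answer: Mul(3, I, Pow(43, Rational(1, 2))) ≈ Mul(19.672, I)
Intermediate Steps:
I = -401 (I = Add(-394, Add(-122, 115)) = Add(-394, -7) = -401)
Pow(Add(I, Function('K')(14, -54)), Rational(1, 2)) = Pow(Add(-401, 14), Rational(1, 2)) = Pow(-387, Rational(1, 2)) = Mul(3, I, Pow(43, Rational(1, 2)))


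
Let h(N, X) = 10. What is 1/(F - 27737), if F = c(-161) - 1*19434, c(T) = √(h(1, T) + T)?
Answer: -47171/2225103392 - I*√151/2225103392 ≈ -2.1199e-5 - 5.5225e-9*I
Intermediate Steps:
c(T) = √(10 + T)
F = -19434 + I*√151 (F = √(10 - 161) - 1*19434 = √(-151) - 19434 = I*√151 - 19434 = -19434 + I*√151 ≈ -19434.0 + 12.288*I)
1/(F - 27737) = 1/((-19434 + I*√151) - 27737) = 1/(-47171 + I*√151)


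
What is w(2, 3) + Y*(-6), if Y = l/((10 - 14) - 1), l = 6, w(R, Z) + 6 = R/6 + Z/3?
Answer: 38/15 ≈ 2.5333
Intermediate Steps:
w(R, Z) = -6 + Z/3 + R/6 (w(R, Z) = -6 + (R/6 + Z/3) = -6 + (Z/3 + R/6) = -6 + Z/3 + R/6)
Y = -6/5 (Y = 6/((10 - 14) - 1) = 6/(-4 - 1) = 6/(-5) = 6*(-⅕) = -6/5 ≈ -1.2000)
w(2, 3) + Y*(-6) = (-6 + (⅓)*3 + (⅙)*2) - 6/5*(-6) = (-6 + 1 + ⅓) + 36/5 = -14/3 + 36/5 = 38/15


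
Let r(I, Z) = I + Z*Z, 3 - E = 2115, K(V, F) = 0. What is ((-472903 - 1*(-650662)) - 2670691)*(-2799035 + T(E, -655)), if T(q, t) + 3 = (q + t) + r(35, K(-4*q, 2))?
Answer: 6984622089640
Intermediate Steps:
E = -2112 (E = 3 - 1*2115 = 3 - 2115 = -2112)
r(I, Z) = I + Z**2
T(q, t) = 32 + q + t (T(q, t) = -3 + ((q + t) + (35 + 0**2)) = -3 + ((q + t) + (35 + 0)) = -3 + ((q + t) + 35) = -3 + (35 + q + t) = 32 + q + t)
((-472903 - 1*(-650662)) - 2670691)*(-2799035 + T(E, -655)) = ((-472903 - 1*(-650662)) - 2670691)*(-2799035 + (32 - 2112 - 655)) = ((-472903 + 650662) - 2670691)*(-2799035 - 2735) = (177759 - 2670691)*(-2801770) = -2492932*(-2801770) = 6984622089640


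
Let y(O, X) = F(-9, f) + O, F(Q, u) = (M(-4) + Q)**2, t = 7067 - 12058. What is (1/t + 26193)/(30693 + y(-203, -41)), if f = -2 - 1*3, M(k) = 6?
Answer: 130729262/152220509 ≈ 0.85882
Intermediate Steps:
t = -4991
f = -5 (f = -2 - 3 = -5)
F(Q, u) = (6 + Q)**2
y(O, X) = 9 + O (y(O, X) = (6 - 9)**2 + O = (-3)**2 + O = 9 + O)
(1/t + 26193)/(30693 + y(-203, -41)) = (1/(-4991) + 26193)/(30693 + (9 - 203)) = (-1/4991 + 26193)/(30693 - 194) = (130729262/4991)/30499 = (130729262/4991)*(1/30499) = 130729262/152220509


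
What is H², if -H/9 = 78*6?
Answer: 17740944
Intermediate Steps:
H = -4212 (H = -702*6 = -9*468 = -4212)
H² = (-4212)² = 17740944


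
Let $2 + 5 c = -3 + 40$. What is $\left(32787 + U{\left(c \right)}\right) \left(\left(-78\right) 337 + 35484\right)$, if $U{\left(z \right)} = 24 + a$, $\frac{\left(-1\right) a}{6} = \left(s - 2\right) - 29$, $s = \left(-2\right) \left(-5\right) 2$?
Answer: $302402646$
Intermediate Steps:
$s = 20$ ($s = 10 \cdot 2 = 20$)
$a = 66$ ($a = - 6 \left(\left(20 - 2\right) - 29\right) = - 6 \left(18 - 29\right) = \left(-6\right) \left(-11\right) = 66$)
$c = 7$ ($c = - \frac{2}{5} + \frac{-3 + 40}{5} = - \frac{2}{5} + \frac{1}{5} \cdot 37 = - \frac{2}{5} + \frac{37}{5} = 7$)
$U{\left(z \right)} = 90$ ($U{\left(z \right)} = 24 + 66 = 90$)
$\left(32787 + U{\left(c \right)}\right) \left(\left(-78\right) 337 + 35484\right) = \left(32787 + 90\right) \left(\left(-78\right) 337 + 35484\right) = 32877 \left(-26286 + 35484\right) = 32877 \cdot 9198 = 302402646$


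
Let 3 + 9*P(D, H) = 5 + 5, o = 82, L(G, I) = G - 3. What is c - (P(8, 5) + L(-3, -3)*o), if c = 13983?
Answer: 130268/9 ≈ 14474.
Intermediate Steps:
L(G, I) = -3 + G
P(D, H) = 7/9 (P(D, H) = -⅓ + (5 + 5)/9 = -⅓ + (⅑)*10 = -⅓ + 10/9 = 7/9)
c - (P(8, 5) + L(-3, -3)*o) = 13983 - (7/9 + (-3 - 3)*82) = 13983 - (7/9 - 6*82) = 13983 - (7/9 - 492) = 13983 - 1*(-4421/9) = 13983 + 4421/9 = 130268/9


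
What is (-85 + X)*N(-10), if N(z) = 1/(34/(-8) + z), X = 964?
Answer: -1172/19 ≈ -61.684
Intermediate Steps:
N(z) = 1/(-17/4 + z) (N(z) = 1/(34*(-⅛) + z) = 1/(-17/4 + z))
(-85 + X)*N(-10) = (-85 + 964)*(4/(-17 + 4*(-10))) = 879*(4/(-17 - 40)) = 879*(4/(-57)) = 879*(4*(-1/57)) = 879*(-4/57) = -1172/19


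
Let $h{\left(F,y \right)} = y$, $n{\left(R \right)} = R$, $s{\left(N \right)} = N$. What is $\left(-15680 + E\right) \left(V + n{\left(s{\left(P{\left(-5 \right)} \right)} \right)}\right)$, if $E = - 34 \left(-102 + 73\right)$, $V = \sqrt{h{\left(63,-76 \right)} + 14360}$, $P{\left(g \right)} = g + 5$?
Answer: $- 29388 \sqrt{3571} \approx -1.7562 \cdot 10^{6}$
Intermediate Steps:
$P{\left(g \right)} = 5 + g$
$V = 2 \sqrt{3571}$ ($V = \sqrt{-76 + 14360} = \sqrt{14284} = 2 \sqrt{3571} \approx 119.52$)
$E = 986$ ($E = \left(-34\right) \left(-29\right) = 986$)
$\left(-15680 + E\right) \left(V + n{\left(s{\left(P{\left(-5 \right)} \right)} \right)}\right) = \left(-15680 + 986\right) \left(2 \sqrt{3571} + \left(5 - 5\right)\right) = - 14694 \left(2 \sqrt{3571} + 0\right) = - 14694 \cdot 2 \sqrt{3571} = - 29388 \sqrt{3571}$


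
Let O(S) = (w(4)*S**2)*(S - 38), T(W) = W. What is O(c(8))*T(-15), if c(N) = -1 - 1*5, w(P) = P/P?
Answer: 23760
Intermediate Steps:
w(P) = 1
c(N) = -6 (c(N) = -1 - 5 = -6)
O(S) = S**2*(-38 + S) (O(S) = (1*S**2)*(S - 38) = S**2*(-38 + S))
O(c(8))*T(-15) = ((-6)**2*(-38 - 6))*(-15) = (36*(-44))*(-15) = -1584*(-15) = 23760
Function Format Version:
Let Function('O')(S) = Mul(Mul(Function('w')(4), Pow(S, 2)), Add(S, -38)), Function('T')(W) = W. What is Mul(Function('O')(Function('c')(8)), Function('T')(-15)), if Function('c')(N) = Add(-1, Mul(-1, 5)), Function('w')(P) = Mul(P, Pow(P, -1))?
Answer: 23760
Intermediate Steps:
Function('w')(P) = 1
Function('c')(N) = -6 (Function('c')(N) = Add(-1, -5) = -6)
Function('O')(S) = Mul(Pow(S, 2), Add(-38, S)) (Function('O')(S) = Mul(Mul(1, Pow(S, 2)), Add(S, -38)) = Mul(Pow(S, 2), Add(-38, S)))
Mul(Function('O')(Function('c')(8)), Function('T')(-15)) = Mul(Mul(Pow(-6, 2), Add(-38, -6)), -15) = Mul(Mul(36, -44), -15) = Mul(-1584, -15) = 23760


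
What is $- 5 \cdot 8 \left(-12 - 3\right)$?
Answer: $600$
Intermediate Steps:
$- 5 \cdot 8 \left(-12 - 3\right) = - 5 \cdot 8 \left(-15\right) = \left(-5\right) \left(-120\right) = 600$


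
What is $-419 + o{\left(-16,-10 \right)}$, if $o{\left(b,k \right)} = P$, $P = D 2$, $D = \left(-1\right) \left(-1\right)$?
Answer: $-417$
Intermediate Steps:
$D = 1$
$P = 2$ ($P = 1 \cdot 2 = 2$)
$o{\left(b,k \right)} = 2$
$-419 + o{\left(-16,-10 \right)} = -419 + 2 = -417$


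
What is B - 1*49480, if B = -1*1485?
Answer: -50965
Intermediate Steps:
B = -1485
B - 1*49480 = -1485 - 1*49480 = -1485 - 49480 = -50965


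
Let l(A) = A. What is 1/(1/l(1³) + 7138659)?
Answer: 1/7138660 ≈ 1.4008e-7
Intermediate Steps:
1/(1/l(1³) + 7138659) = 1/(1/(1³) + 7138659) = 1/(1/1 + 7138659) = 1/(1 + 7138659) = 1/7138660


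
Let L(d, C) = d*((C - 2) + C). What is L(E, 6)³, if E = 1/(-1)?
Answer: -1000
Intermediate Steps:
E = -1
L(d, C) = d*(-2 + 2*C) (L(d, C) = d*((-2 + C) + C) = d*(-2 + 2*C))
L(E, 6)³ = (2*(-1)*(-1 + 6))³ = (2*(-1)*5)³ = (-10)³ = -1000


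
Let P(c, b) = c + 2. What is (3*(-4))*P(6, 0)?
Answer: -96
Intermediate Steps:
P(c, b) = 2 + c
(3*(-4))*P(6, 0) = (3*(-4))*(2 + 6) = -12*8 = -96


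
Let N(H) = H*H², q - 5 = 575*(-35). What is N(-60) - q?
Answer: -195880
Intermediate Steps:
q = -20120 (q = 5 + 575*(-35) = 5 - 20125 = -20120)
N(H) = H³
N(-60) - q = (-60)³ - 1*(-20120) = -216000 + 20120 = -195880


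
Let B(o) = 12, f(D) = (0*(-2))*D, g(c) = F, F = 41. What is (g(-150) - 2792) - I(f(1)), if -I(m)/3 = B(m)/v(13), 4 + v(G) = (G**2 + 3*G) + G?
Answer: -596931/217 ≈ -2750.8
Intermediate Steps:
g(c) = 41
v(G) = -4 + G**2 + 4*G (v(G) = -4 + ((G**2 + 3*G) + G) = -4 + (G**2 + 4*G) = -4 + G**2 + 4*G)
f(D) = 0 (f(D) = 0*D = 0)
I(m) = -36/217 (I(m) = -36/(-4 + 13**2 + 4*13) = -36/(-4 + 169 + 52) = -36/217)
(g(-150) - 2792) - I(f(1)) = (41 - 2792) - 1*(-36/217) = -2751 + 36/217 = -596931/217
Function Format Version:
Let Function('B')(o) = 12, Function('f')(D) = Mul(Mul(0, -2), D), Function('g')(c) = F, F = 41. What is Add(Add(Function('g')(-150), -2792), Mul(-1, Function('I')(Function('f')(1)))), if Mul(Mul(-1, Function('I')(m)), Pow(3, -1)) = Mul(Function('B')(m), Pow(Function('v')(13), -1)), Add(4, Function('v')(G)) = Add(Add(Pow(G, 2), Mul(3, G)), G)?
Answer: Rational(-596931, 217) ≈ -2750.8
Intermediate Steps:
Function('g')(c) = 41
Function('v')(G) = Add(-4, Pow(G, 2), Mul(4, G)) (Function('v')(G) = Add(-4, Add(Add(Pow(G, 2), Mul(3, G)), G)) = Add(-4, Add(Pow(G, 2), Mul(4, G))) = Add(-4, Pow(G, 2), Mul(4, G)))
Function('f')(D) = 0 (Function('f')(D) = Mul(0, D) = 0)
Function('I')(m) = Rational(-36, 217) (Function('I')(m) = Mul(-3, Mul(12, Pow(Add(-4, Pow(13, 2), Mul(4, 13)), -1))) = Mul(-3, Mul(12, Pow(Add(-4, 169, 52), -1))) = Mul(-3, Mul(12, Pow(217, -1))) = Mul(-3, Mul(12, Rational(1, 217))) = Mul(-3, Rational(12, 217)) = Rational(-36, 217))
Add(Add(Function('g')(-150), -2792), Mul(-1, Function('I')(Function('f')(1)))) = Add(Add(41, -2792), Mul(-1, Rational(-36, 217))) = Add(-2751, Rational(36, 217)) = Rational(-596931, 217)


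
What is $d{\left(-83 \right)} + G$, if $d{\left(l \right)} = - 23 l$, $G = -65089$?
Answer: $-63180$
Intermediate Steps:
$d{\left(-83 \right)} + G = \left(-23\right) \left(-83\right) - 65089 = 1909 - 65089 = -63180$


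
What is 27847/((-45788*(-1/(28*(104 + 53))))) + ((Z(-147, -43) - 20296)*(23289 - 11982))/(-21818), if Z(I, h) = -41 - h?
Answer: 1647196113040/124875323 ≈ 13191.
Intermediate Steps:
27847/((-45788*(-1/(28*(104 + 53))))) + ((Z(-147, -43) - 20296)*(23289 - 11982))/(-21818) = 27847/((-45788*(-1/(28*(104 + 53))))) + (((-41 - 1*(-43)) - 20296)*(23289 - 11982))/(-21818) = 27847/((-45788/((-28*157)))) + (((-41 + 43) - 20296)*11307)*(-1/21818) = 27847/((-45788/(-4396))) + ((2 - 20296)*11307)*(-1/21818) = 27847/((-45788*(-1/4396))) - 20294*11307*(-1/21818) = 27847/(11447/1099) - 229464258*(-1/21818) = 27847*(1099/11447) + 114732129/10909 = 30603853/11447 + 114732129/10909 = 1647196113040/124875323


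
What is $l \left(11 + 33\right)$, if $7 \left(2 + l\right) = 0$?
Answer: $-88$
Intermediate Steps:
$l = -2$ ($l = -2 + \frac{1}{7} \cdot 0 = -2 + 0 = -2$)
$l \left(11 + 33\right) = - 2 \left(11 + 33\right) = \left(-2\right) 44 = -88$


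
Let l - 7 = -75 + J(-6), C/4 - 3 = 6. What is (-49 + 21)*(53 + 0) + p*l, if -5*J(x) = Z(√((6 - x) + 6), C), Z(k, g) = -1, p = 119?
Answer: -47761/5 ≈ -9552.2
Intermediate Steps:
C = 36 (C = 12 + 4*6 = 12 + 24 = 36)
J(x) = ⅕ (J(x) = -⅕*(-1) = ⅕)
l = -339/5 (l = 7 + (-75 + ⅕) = 7 - 374/5 = -339/5 ≈ -67.800)
(-49 + 21)*(53 + 0) + p*l = (-49 + 21)*(53 + 0) + 119*(-339/5) = -28*53 - 40341/5 = -1484 - 40341/5 = -47761/5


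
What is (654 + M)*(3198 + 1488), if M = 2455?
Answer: 14568774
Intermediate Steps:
(654 + M)*(3198 + 1488) = (654 + 2455)*(3198 + 1488) = 3109*4686 = 14568774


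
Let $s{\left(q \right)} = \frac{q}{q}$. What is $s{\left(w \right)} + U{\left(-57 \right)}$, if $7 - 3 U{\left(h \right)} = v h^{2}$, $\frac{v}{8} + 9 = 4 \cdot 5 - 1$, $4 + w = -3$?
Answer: $- \frac{259910}{3} \approx -86637.0$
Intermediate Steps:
$w = -7$ ($w = -4 - 3 = -7$)
$s{\left(q \right)} = 1$
$v = 80$ ($v = -72 + 8 \left(4 \cdot 5 - 1\right) = -72 + 8 \left(20 - 1\right) = -72 + 8 \cdot 19 = -72 + 152 = 80$)
$U{\left(h \right)} = \frac{7}{3} - \frac{80 h^{2}}{3}$
$s{\left(w \right)} + U{\left(-57 \right)} = 1 + \left(\frac{7}{3} - \frac{80 \left(-57\right)^{2}}{3}\right) = 1 + \left(\frac{7}{3} - 86640\right) = 1 - \frac{259913}{3} = - \frac{259910}{3}$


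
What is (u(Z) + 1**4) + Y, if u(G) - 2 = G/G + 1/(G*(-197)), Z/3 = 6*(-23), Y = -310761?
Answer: -25344719405/81558 ≈ -3.1076e+5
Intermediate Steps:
Z = -414 (Z = 3*(6*(-23)) = 3*(-138) = -414)
u(G) = 3 - 1/(197*G) (u(G) = 2 + (G/G + 1/(G*(-197))) = 2 + (1 - 1/197/G) = 2 + (1 - 1/(197*G)) = 3 - 1/(197*G))
(u(Z) + 1**4) + Y = ((3 - 1/197/(-414)) + 1**4) - 310761 = ((3 - 1/197*(-1/414)) + 1) - 310761 = ((3 + 1/81558) + 1) - 310761 = (244675/81558 + 1) - 310761 = 326233/81558 - 310761 = -25344719405/81558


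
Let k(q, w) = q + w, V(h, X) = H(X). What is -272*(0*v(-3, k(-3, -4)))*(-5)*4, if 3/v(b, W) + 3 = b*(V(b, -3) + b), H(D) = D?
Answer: 0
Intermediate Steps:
V(h, X) = X
v(b, W) = 3/(-3 + b*(-3 + b))
-272*(0*v(-3, k(-3, -4)))*(-5)*4 = -272*(0*(3/(-3 + (-3)**2 - 3*(-3))))*(-5)*4 = -272*(0*(3/(-3 + 9 + 9)))*(-5)*4 = -272*(0*(3/15))*(-5)*4 = -272*(0*(3*(1/15)))*(-5)*4 = -272*(0*(1/5))*(-5)*4 = -272*0*(-5)*4 = -0*4 = -272*0 = 0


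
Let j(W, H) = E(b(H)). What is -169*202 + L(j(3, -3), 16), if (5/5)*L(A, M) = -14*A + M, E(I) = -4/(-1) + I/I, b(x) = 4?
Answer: -34192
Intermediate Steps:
E(I) = 5 (E(I) = -4*(-1) + 1 = 4 + 1 = 5)
j(W, H) = 5
L(A, M) = M - 14*A (L(A, M) = -14*A + M = M - 14*A)
-169*202 + L(j(3, -3), 16) = -169*202 + (16 - 14*5) = -34138 + (16 - 70) = -34138 - 54 = -34192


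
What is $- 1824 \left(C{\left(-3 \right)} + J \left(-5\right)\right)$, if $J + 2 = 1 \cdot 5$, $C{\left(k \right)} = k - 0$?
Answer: $32832$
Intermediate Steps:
$C{\left(k \right)} = k$ ($C{\left(k \right)} = k + 0 = k$)
$J = 3$ ($J = -2 + 1 \cdot 5 = -2 + 5 = 3$)
$- 1824 \left(C{\left(-3 \right)} + J \left(-5\right)\right) = - 1824 \left(-3 + 3 \left(-5\right)\right) = - 1824 \left(-3 - 15\right) = \left(-1824\right) \left(-18\right) = 32832$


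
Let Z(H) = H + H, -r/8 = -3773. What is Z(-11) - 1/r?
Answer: -664049/30184 ≈ -22.000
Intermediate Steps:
r = 30184 (r = -8*(-3773) = 30184)
Z(H) = 2*H
Z(-11) - 1/r = 2*(-11) - 1/30184 = -22 - 1*1/30184 = -22 - 1/30184 = -664049/30184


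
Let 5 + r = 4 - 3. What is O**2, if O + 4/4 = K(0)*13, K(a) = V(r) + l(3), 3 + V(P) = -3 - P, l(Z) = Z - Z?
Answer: 729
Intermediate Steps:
l(Z) = 0
r = -4 (r = -5 + (4 - 3) = -5 + 1 = -4)
V(P) = -6 - P (V(P) = -3 + (-3 - P) = -6 - P)
K(a) = -2 (K(a) = (-6 - 1*(-4)) + 0 = (-6 + 4) + 0 = -2 + 0 = -2)
O = -27 (O = -1 - 2*13 = -1 - 26 = -27)
O**2 = (-27)**2 = 729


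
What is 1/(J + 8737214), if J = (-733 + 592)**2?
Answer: 1/8757095 ≈ 1.1419e-7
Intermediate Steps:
J = 19881 (J = (-141)**2 = 19881)
1/(J + 8737214) = 1/(19881 + 8737214) = 1/8757095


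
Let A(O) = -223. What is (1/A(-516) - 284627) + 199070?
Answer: -19079212/223 ≈ -85557.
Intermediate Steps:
(1/A(-516) - 284627) + 199070 = (1/(-223) - 284627) + 199070 = (-1/223 - 284627) + 199070 = -63471822/223 + 199070 = -19079212/223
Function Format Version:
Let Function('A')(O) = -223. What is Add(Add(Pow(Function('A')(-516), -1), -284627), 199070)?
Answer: Rational(-19079212, 223) ≈ -85557.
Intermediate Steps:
Add(Add(Pow(Function('A')(-516), -1), -284627), 199070) = Add(Add(Pow(-223, -1), -284627), 199070) = Add(Add(Rational(-1, 223), -284627), 199070) = Add(Rational(-63471822, 223), 199070) = Rational(-19079212, 223)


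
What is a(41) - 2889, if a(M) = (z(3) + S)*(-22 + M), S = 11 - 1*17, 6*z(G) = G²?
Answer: -5949/2 ≈ -2974.5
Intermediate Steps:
z(G) = G²/6
S = -6 (S = 11 - 17 = -6)
a(M) = 99 - 9*M/2 (a(M) = ((⅙)*3² - 6)*(-22 + M) = ((⅙)*9 - 6)*(-22 + M) = (3/2 - 6)*(-22 + M) = -9*(-22 + M)/2 = 99 - 9*M/2)
a(41) - 2889 = (99 - 9/2*41) - 2889 = (99 - 369/2) - 2889 = -171/2 - 2889 = -5949/2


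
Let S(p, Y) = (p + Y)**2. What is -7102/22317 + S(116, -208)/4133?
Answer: 159538522/92236161 ≈ 1.7297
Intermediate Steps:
S(p, Y) = (Y + p)**2
-7102/22317 + S(116, -208)/4133 = -7102/22317 + (-208 + 116)**2/4133 = -7102*1/22317 + (-92)**2*(1/4133) = -7102/22317 + 8464*(1/4133) = -7102/22317 + 8464/4133 = 159538522/92236161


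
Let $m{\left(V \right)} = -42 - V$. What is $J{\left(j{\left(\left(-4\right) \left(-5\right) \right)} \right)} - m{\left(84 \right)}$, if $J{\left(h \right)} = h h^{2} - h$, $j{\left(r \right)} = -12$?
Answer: $-1590$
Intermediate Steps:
$J{\left(h \right)} = h^{3} - h$
$J{\left(j{\left(\left(-4\right) \left(-5\right) \right)} \right)} - m{\left(84 \right)} = \left(\left(-12\right)^{3} - -12\right) - \left(-42 - 84\right) = \left(-1728 + 12\right) - \left(-42 - 84\right) = -1716 - -126 = -1716 + 126 = -1590$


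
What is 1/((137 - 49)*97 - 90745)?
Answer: -1/82209 ≈ -1.2164e-5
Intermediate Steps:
1/((137 - 49)*97 - 90745) = 1/(88*97 - 90745) = 1/(8536 - 90745) = 1/(-82209) = -1/82209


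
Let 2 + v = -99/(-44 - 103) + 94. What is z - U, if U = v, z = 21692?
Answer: 1058367/49 ≈ 21599.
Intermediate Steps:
v = 4541/49 (v = -2 + (-99/(-44 - 103) + 94) = -2 + (-99/(-147) + 94) = -2 + (-99*(-1/147) + 94) = -2 + (33/49 + 94) = -2 + 4639/49 = 4541/49 ≈ 92.673)
U = 4541/49 ≈ 92.673
z - U = 21692 - 1*4541/49 = 21692 - 4541/49 = 1058367/49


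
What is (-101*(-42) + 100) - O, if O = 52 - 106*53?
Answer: 9908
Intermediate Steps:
O = -5566 (O = 52 - 5618 = -5566)
(-101*(-42) + 100) - O = (-101*(-42) + 100) - 1*(-5566) = (4242 + 100) + 5566 = 4342 + 5566 = 9908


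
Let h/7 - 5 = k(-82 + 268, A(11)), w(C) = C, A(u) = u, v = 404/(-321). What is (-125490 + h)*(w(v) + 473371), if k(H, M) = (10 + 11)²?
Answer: -18594024034816/321 ≈ -5.7925e+10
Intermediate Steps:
v = -404/321 (v = 404*(-1/321) = -404/321 ≈ -1.2586)
k(H, M) = 441 (k(H, M) = 21² = 441)
h = 3122 (h = 35 + 7*441 = 35 + 3087 = 3122)
(-125490 + h)*(w(v) + 473371) = (-125490 + 3122)*(-404/321 + 473371) = -122368*151951687/321 = -18594024034816/321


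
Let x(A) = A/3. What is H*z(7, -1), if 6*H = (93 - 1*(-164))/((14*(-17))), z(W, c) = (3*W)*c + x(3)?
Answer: 1285/357 ≈ 3.5994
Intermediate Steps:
x(A) = A/3 (x(A) = A*(1/3) = A/3)
z(W, c) = 1 + 3*W*c (z(W, c) = (3*W)*c + (1/3)*3 = 3*W*c + 1 = 1 + 3*W*c)
H = -257/1428 (H = ((93 - 1*(-164))/((14*(-17))))/6 = ((93 + 164)/(-238))/6 = (257*(-1/238))/6 = (1/6)*(-257/238) = -257/1428 ≈ -0.17997)
H*z(7, -1) = -257*(1 + 3*7*(-1))/1428 = -257*(1 - 21)/1428 = -257/1428*(-20) = 1285/357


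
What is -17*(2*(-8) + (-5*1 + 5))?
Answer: 272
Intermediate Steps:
-17*(2*(-8) + (-5*1 + 5)) = -17*(-16 + (-5 + 5)) = -17*(-16 + 0) = -17*(-16) = 272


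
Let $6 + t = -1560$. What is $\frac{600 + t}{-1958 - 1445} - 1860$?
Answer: $- \frac{6328614}{3403} \approx -1859.7$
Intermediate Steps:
$t = -1566$ ($t = -6 - 1560 = -1566$)
$\frac{600 + t}{-1958 - 1445} - 1860 = \frac{600 - 1566}{-1958 - 1445} - 1860 = - \frac{966}{-3403} - 1860 = \left(-966\right) \left(- \frac{1}{3403}\right) - 1860 = \frac{966}{3403} - 1860 = - \frac{6328614}{3403}$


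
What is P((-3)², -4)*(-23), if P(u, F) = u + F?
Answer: -115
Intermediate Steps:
P(u, F) = F + u
P((-3)², -4)*(-23) = (-4 + (-3)²)*(-23) = (-4 + 9)*(-23) = 5*(-23) = -115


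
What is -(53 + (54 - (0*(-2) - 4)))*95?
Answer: -10545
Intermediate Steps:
-(53 + (54 - (0*(-2) - 4)))*95 = -(53 + (54 - (0 - 4)))*95 = -(53 + (54 - 1*(-4)))*95 = -(53 + (54 + 4))*95 = -(53 + 58)*95 = -111*95 = -1*10545 = -10545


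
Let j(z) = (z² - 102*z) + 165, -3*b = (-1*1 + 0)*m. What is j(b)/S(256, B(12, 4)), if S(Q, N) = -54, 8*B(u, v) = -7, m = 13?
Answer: 1162/243 ≈ 4.7819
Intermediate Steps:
B(u, v) = -7/8 (B(u, v) = (⅛)*(-7) = -7/8)
b = 13/3 (b = -(-1*1 + 0)*13/3 = -(-1 + 0)*13/3 = -(-1)*13/3 = -⅓*(-13) = 13/3 ≈ 4.3333)
j(z) = 165 + z² - 102*z
j(b)/S(256, B(12, 4)) = (165 + (13/3)² - 102*13/3)/(-54) = (165 + 169/9 - 442)*(-1/54) = -2324/9*(-1/54) = 1162/243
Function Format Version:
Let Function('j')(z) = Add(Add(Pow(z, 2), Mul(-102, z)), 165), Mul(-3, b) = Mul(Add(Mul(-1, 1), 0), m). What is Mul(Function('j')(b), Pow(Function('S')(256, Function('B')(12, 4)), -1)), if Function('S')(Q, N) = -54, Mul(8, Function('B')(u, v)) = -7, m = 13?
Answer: Rational(1162, 243) ≈ 4.7819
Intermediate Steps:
Function('B')(u, v) = Rational(-7, 8) (Function('B')(u, v) = Mul(Rational(1, 8), -7) = Rational(-7, 8))
b = Rational(13, 3) (b = Mul(Rational(-1, 3), Mul(Add(Mul(-1, 1), 0), 13)) = Mul(Rational(-1, 3), Mul(Add(-1, 0), 13)) = Mul(Rational(-1, 3), Mul(-1, 13)) = Mul(Rational(-1, 3), -13) = Rational(13, 3) ≈ 4.3333)
Function('j')(z) = Add(165, Pow(z, 2), Mul(-102, z))
Mul(Function('j')(b), Pow(Function('S')(256, Function('B')(12, 4)), -1)) = Mul(Add(165, Pow(Rational(13, 3), 2), Mul(-102, Rational(13, 3))), Pow(-54, -1)) = Mul(Add(165, Rational(169, 9), -442), Rational(-1, 54)) = Mul(Rational(-2324, 9), Rational(-1, 54)) = Rational(1162, 243)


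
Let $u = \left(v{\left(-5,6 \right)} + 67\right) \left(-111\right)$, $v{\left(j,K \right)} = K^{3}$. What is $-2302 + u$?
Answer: $-33715$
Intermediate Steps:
$u = -31413$ ($u = \left(6^{3} + 67\right) \left(-111\right) = \left(216 + 67\right) \left(-111\right) = 283 \left(-111\right) = -31413$)
$-2302 + u = -2302 - 31413 = -33715$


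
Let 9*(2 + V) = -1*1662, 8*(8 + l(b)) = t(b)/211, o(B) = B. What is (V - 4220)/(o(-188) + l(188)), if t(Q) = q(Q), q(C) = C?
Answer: 1115768/49599 ≈ 22.496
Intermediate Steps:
t(Q) = Q
l(b) = -8 + b/1688 (l(b) = -8 + (b/211)/8 = -8 + b/1688)
V = -560/3 (V = -2 + (-1*1662)/9 = -2 + (⅑)*(-1662) = -2 - 554/3 = -560/3 ≈ -186.67)
(V - 4220)/(o(-188) + l(188)) = (-560/3 - 4220)/(-188 + (-8 + (1/1688)*188)) = -13220/(3*(-188 + (-8 + 47/422))) = -13220/(3*(-188 - 3329/422)) = -13220/(3*(-82665/422)) = -13220/3*(-422/82665) = 1115768/49599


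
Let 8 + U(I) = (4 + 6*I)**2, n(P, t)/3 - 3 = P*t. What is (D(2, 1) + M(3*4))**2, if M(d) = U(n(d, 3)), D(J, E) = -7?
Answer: 248423493241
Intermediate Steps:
n(P, t) = 9 + 3*P*t (n(P, t) = 9 + 3*(P*t) = 9 + 3*P*t)
U(I) = -8 + (4 + 6*I)**2
M(d) = -8 + 4*(29 + 27*d)**2 (M(d) = -8 + 4*(2 + 3*(9 + 3*d*3))**2 = -8 + 4*(2 + 3*(9 + 9*d))**2 = -8 + 4*(2 + (27 + 27*d))**2 = -8 + 4*(29 + 27*d)**2)
(D(2, 1) + M(3*4))**2 = (-7 + (-8 + 4*(29 + 27*(3*4))**2))**2 = (-7 + (-8 + 4*(29 + 27*12)**2))**2 = (-7 + (-8 + 4*(29 + 324)**2))**2 = (-7 + (-8 + 4*353**2))**2 = (-7 + (-8 + 4*124609))**2 = (-7 + (-8 + 498436))**2 = (-7 + 498428)**2 = 498421**2 = 248423493241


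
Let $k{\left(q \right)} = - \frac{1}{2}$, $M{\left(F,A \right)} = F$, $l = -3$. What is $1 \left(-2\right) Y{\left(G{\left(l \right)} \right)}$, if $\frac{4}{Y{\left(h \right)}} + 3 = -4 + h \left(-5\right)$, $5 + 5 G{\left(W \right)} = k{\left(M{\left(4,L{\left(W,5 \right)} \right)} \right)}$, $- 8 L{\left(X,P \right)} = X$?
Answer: $\frac{16}{3} \approx 5.3333$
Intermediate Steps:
$L{\left(X,P \right)} = - \frac{X}{8}$
$k{\left(q \right)} = - \frac{1}{2}$ ($k{\left(q \right)} = \left(-1\right) \frac{1}{2} = - \frac{1}{2}$)
$G{\left(W \right)} = - \frac{11}{10}$ ($G{\left(W \right)} = -1 + \frac{1}{5} \left(- \frac{1}{2}\right) = -1 - \frac{1}{10} = - \frac{11}{10}$)
$Y{\left(h \right)} = \frac{4}{-7 - 5 h}$ ($Y{\left(h \right)} = \frac{4}{-3 + \left(-4 + h \left(-5\right)\right)} = \frac{4}{-3 - \left(4 + 5 h\right)} = \frac{4}{-7 - 5 h}$)
$1 \left(-2\right) Y{\left(G{\left(l \right)} \right)} = 1 \left(-2\right) \left(- \frac{4}{7 + 5 \left(- \frac{11}{10}\right)}\right) = - 2 \left(- \frac{4}{7 - \frac{11}{2}}\right) = - 2 \left(- \frac{4}{\frac{3}{2}}\right) = - 2 \left(\left(-4\right) \frac{2}{3}\right) = \left(-2\right) \left(- \frac{8}{3}\right) = \frac{16}{3}$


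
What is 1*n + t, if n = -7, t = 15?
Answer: 8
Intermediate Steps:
1*n + t = 1*(-7) + 15 = -7 + 15 = 8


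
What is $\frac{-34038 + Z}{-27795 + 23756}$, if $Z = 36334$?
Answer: $- \frac{328}{577} \approx -0.56846$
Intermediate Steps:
$\frac{-34038 + Z}{-27795 + 23756} = \frac{-34038 + 36334}{-27795 + 23756} = \frac{2296}{-4039} = 2296 \left(- \frac{1}{4039}\right) = - \frac{328}{577}$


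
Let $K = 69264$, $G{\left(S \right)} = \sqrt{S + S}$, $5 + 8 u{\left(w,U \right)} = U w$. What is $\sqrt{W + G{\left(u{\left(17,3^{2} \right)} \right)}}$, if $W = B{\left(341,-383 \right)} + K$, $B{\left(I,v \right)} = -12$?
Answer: $\sqrt{69252 + \sqrt{37}} \approx 263.17$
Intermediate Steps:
$u{\left(w,U \right)} = - \frac{5}{8} + \frac{U w}{8}$
$G{\left(S \right)} = \sqrt{2} \sqrt{S}$ ($G{\left(S \right)} = \sqrt{2 S} = \sqrt{2} \sqrt{S}$)
$W = 69252$ ($W = -12 + 69264 = 69252$)
$\sqrt{W + G{\left(u{\left(17,3^{2} \right)} \right)}} = \sqrt{69252 + \sqrt{2} \sqrt{- \frac{5}{8} + \frac{1}{8} \cdot 3^{2} \cdot 17}} = \sqrt{69252 + \sqrt{2} \sqrt{- \frac{5}{8} + \frac{1}{8} \cdot 9 \cdot 17}} = \sqrt{69252 + \sqrt{2} \sqrt{- \frac{5}{8} + \frac{153}{8}}} = \sqrt{69252 + \sqrt{2} \sqrt{\frac{37}{2}}} = \sqrt{69252 + \sqrt{2} \frac{\sqrt{74}}{2}} = \sqrt{69252 + \sqrt{37}}$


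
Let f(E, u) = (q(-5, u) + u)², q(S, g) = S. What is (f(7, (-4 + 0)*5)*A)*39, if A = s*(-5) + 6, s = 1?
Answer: 24375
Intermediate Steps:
A = 1 (A = 1*(-5) + 6 = -5 + 6 = 1)
f(E, u) = (-5 + u)²
(f(7, (-4 + 0)*5)*A)*39 = ((-5 + (-4 + 0)*5)²*1)*39 = ((-5 - 4*5)²*1)*39 = ((-5 - 20)²*1)*39 = ((-25)²*1)*39 = (625*1)*39 = 625*39 = 24375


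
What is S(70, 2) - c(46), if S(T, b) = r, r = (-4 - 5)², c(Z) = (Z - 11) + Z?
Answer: 0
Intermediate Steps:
c(Z) = -11 + 2*Z (c(Z) = (-11 + Z) + Z = -11 + 2*Z)
r = 81 (r = (-9)² = 81)
S(T, b) = 81
S(70, 2) - c(46) = 81 - (-11 + 2*46) = 81 - (-11 + 92) = 81 - 1*81 = 81 - 81 = 0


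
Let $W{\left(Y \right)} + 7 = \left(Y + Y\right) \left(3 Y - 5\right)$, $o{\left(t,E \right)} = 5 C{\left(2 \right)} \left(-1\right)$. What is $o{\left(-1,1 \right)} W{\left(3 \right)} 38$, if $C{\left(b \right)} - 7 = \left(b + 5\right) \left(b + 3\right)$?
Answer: $-135660$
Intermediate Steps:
$C{\left(b \right)} = 7 + \left(3 + b\right) \left(5 + b\right)$ ($C{\left(b \right)} = 7 + \left(b + 5\right) \left(b + 3\right) = 7 + \left(5 + b\right) \left(3 + b\right) = 7 + \left(3 + b\right) \left(5 + b\right)$)
$o{\left(t,E \right)} = -210$ ($o{\left(t,E \right)} = 5 \left(22 + 2^{2} + 8 \cdot 2\right) \left(-1\right) = 5 \left(22 + 4 + 16\right) \left(-1\right) = 5 \cdot 42 \left(-1\right) = 210 \left(-1\right) = -210$)
$W{\left(Y \right)} = -7 + 2 Y \left(-5 + 3 Y\right)$ ($W{\left(Y \right)} = -7 + \left(Y + Y\right) \left(3 Y - 5\right) = -7 + 2 Y \left(-5 + 3 Y\right)$)
$o{\left(-1,1 \right)} W{\left(3 \right)} 38 = - 210 \left(-7 - 30 + 6 \cdot 3^{2}\right) 38 = - 210 \left(-7 - 30 + 6 \cdot 9\right) 38 = - 210 \left(-7 - 30 + 54\right) 38 = \left(-210\right) 17 \cdot 38 = \left(-3570\right) 38 = -135660$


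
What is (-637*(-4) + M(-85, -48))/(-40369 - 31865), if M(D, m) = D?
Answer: -821/24078 ≈ -0.034097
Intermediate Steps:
(-637*(-4) + M(-85, -48))/(-40369 - 31865) = (-637*(-4) - 85)/(-40369 - 31865) = (2548 - 85)/(-72234) = 2463*(-1/72234) = -821/24078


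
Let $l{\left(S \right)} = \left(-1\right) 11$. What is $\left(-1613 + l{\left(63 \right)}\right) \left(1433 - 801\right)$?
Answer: $-1026368$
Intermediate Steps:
$l{\left(S \right)} = -11$
$\left(-1613 + l{\left(63 \right)}\right) \left(1433 - 801\right) = \left(-1613 - 11\right) \left(1433 - 801\right) = \left(-1624\right) 632 = -1026368$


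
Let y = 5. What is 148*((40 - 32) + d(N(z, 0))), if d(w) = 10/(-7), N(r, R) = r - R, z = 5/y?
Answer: 6808/7 ≈ 972.57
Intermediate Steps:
z = 1 (z = 5/5 = 5*(1/5) = 1)
d(w) = -10/7 (d(w) = 10*(-1/7) = -10/7)
148*((40 - 32) + d(N(z, 0))) = 148*((40 - 32) - 10/7) = 148*(8 - 10/7) = 148*(46/7) = 6808/7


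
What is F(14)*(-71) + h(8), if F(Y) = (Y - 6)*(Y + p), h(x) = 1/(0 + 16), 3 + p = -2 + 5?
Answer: -127231/16 ≈ -7951.9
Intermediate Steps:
p = 0 (p = -3 + (-2 + 5) = -3 + 3 = 0)
h(x) = 1/16
F(Y) = Y*(-6 + Y) (F(Y) = (Y - 6)*(Y + 0) = (-6 + Y)*Y = Y*(-6 + Y))
F(14)*(-71) + h(8) = (14*(-6 + 14))*(-71) + 1/16 = (14*8)*(-71) + 1/16 = 112*(-71) + 1/16 = -7952 + 1/16 = -127231/16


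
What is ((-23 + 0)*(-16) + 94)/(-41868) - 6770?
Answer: -47241137/6978 ≈ -6770.0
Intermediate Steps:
((-23 + 0)*(-16) + 94)/(-41868) - 6770 = (-23*(-16) + 94)*(-1/41868) - 6770 = (368 + 94)*(-1/41868) - 6770 = 462*(-1/41868) - 6770 = -77/6978 - 6770 = -47241137/6978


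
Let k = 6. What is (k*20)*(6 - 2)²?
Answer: 1920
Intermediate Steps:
(k*20)*(6 - 2)² = (6*20)*(6 - 2)² = 120*4² = 120*16 = 1920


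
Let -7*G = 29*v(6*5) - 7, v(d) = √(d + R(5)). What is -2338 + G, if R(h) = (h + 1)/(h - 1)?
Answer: -2337 - 87*√14/14 ≈ -2360.3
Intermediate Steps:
R(h) = (1 + h)/(-1 + h)
v(d) = √(3/2 + d) (v(d) = √(d + (1 + 5)/(-1 + 5)) = √(d + 6/4) = √(d + (¼)*6) = √(d + 3/2) = √(3/2 + d))
G = 1 - 87*√14/14 (G = -(29*(√(6 + 4*(6*5))/2) - 7)/7 = -(29*(√(6 + 4*30)/2) - 7)/7 = -(29*(√(6 + 120)/2) - 7)/7 = -(29*(√126/2) - 7)/7 = -(29*((3*√14)/2) - 7)/7 = -(29*(3*√14/2) - 7)/7 = -(87*√14/2 - 7)/7 = -(-7 + 87*√14/2)/7 = 1 - 87*√14/14 ≈ -22.252)
-2338 + G = -2338 + (1 - 87*√14/14) = -2337 - 87*√14/14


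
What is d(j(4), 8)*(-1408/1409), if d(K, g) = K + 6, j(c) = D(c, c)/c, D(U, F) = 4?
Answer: -9856/1409 ≈ -6.9950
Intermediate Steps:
j(c) = 4/c
d(K, g) = 6 + K
d(j(4), 8)*(-1408/1409) = (6 + 4/4)*(-1408/1409) = (6 + 4*(¼))*(-1408*1/1409) = (6 + 1)*(-1408/1409) = 7*(-1408/1409) = -9856/1409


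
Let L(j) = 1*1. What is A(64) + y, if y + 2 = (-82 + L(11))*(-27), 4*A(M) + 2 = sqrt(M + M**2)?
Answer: 4369/2 + 2*sqrt(65) ≈ 2200.6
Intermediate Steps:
L(j) = 1
A(M) = -1/2 + sqrt(M + M**2)/4
y = 2185 (y = -2 + (-82 + 1)*(-27) = -2 - 81*(-27) = -2 + 2187 = 2185)
A(64) + y = (-1/2 + sqrt(64*(1 + 64))/4) + 2185 = (-1/2 + sqrt(64*65)/4) + 2185 = (-1/2 + sqrt(4160)/4) + 2185 = (-1/2 + (8*sqrt(65))/4) + 2185 = (-1/2 + 2*sqrt(65)) + 2185 = 4369/2 + 2*sqrt(65)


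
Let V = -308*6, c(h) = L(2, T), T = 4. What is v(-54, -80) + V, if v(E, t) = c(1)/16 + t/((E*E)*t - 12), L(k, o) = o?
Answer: -431065213/233292 ≈ -1847.8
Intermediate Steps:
c(h) = 4
v(E, t) = ¼ + t/(-12 + t*E²) (v(E, t) = 4/16 + t/((E*E)*t - 12) = 4*(1/16) + t/(E²*t - 12) = ¼ + t/(t*E² - 12) = ¼ + t/(-12 + t*E²))
V = -1848
v(-54, -80) + V = (-3 - 80 + (¼)*(-80)*(-54)²)/(-12 - 80*(-54)²) - 1848 = (-3 - 80 + (¼)*(-80)*2916)/(-12 - 80*2916) - 1848 = (-3 - 80 - 58320)/(-12 - 233280) - 1848 = -58403/(-233292) - 1848 = -1/233292*(-58403) - 1848 = 58403/233292 - 1848 = -431065213/233292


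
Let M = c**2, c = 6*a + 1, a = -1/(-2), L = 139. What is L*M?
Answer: 2224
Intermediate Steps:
a = 1/2 (a = -1*(-1/2) = 1/2 ≈ 0.50000)
c = 4 (c = 6*(1/2) + 1 = 3 + 1 = 4)
M = 16 (M = 4**2 = 16)
L*M = 139*16 = 2224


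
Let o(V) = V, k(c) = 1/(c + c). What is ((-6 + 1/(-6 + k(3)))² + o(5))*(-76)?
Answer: -4011356/1225 ≈ -3274.6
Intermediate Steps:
k(c) = 1/(2*c)
((-6 + 1/(-6 + k(3)))² + o(5))*(-76) = ((-6 + 1/(-6 + (½)/3))² + 5)*(-76) = ((-6 + 1/(-6 + (½)*(⅓)))² + 5)*(-76) = ((-6 + 1/(-6 + ⅙))² + 5)*(-76) = ((-6 + 1/(-35/6))² + 5)*(-76) = ((-6 - 6/35)² + 5)*(-76) = ((-216/35)² + 5)*(-76) = (46656/1225 + 5)*(-76) = (52781/1225)*(-76) = -4011356/1225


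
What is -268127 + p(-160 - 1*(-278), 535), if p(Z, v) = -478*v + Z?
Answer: -523739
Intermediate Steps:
p(Z, v) = Z - 478*v
-268127 + p(-160 - 1*(-278), 535) = -268127 + ((-160 - 1*(-278)) - 478*535) = -268127 + ((-160 + 278) - 255730) = -268127 + (118 - 255730) = -268127 - 255612 = -523739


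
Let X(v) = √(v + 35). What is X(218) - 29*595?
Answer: -17255 + √253 ≈ -17239.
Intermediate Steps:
X(v) = √(35 + v)
X(218) - 29*595 = √(35 + 218) - 29*595 = √253 - 1*17255 = √253 - 17255 = -17255 + √253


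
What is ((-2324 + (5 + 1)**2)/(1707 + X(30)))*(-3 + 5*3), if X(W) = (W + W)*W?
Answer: -9152/1169 ≈ -7.8289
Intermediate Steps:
X(W) = 2*W**2 (X(W) = (2*W)*W = 2*W**2)
((-2324 + (5 + 1)**2)/(1707 + X(30)))*(-3 + 5*3) = ((-2324 + (5 + 1)**2)/(1707 + 2*30**2))*(-3 + 5*3) = ((-2324 + 6**2)/(1707 + 2*900))*(-3 + 15) = ((-2324 + 36)/(1707 + 1800))*12 = -2288/3507*12 = -9152/1169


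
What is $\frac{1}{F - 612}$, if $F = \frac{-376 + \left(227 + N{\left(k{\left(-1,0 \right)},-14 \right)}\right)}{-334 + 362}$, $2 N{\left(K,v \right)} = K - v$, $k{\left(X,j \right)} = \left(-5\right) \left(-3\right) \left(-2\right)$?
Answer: $- \frac{28}{17293} \approx -0.0016192$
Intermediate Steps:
$k{\left(X,j \right)} = -30$ ($k{\left(X,j \right)} = 15 \left(-2\right) = -30$)
$N{\left(K,v \right)} = \frac{K}{2} - \frac{v}{2}$ ($N{\left(K,v \right)} = \frac{K - v}{2} = \frac{K}{2} - \frac{v}{2}$)
$F = - \frac{157}{28}$ ($F = \frac{-376 + \left(227 + \left(\frac{1}{2} \left(-30\right) - -7\right)\right)}{-334 + 362} = \frac{-376 + \left(227 + \left(-15 + 7\right)\right)}{28} = \left(-376 + \left(227 - 8\right)\right) \frac{1}{28} = \left(-376 + 219\right) \frac{1}{28} = \left(-157\right) \frac{1}{28} = - \frac{157}{28} \approx -5.6071$)
$\frac{1}{F - 612} = \frac{1}{- \frac{157}{28} - 612} = \frac{1}{- \frac{17293}{28}} = - \frac{28}{17293}$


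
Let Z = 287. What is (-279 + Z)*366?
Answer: 2928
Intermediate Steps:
(-279 + Z)*366 = (-279 + 287)*366 = 8*366 = 2928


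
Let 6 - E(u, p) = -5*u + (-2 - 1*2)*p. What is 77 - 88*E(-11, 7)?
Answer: 1925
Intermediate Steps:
E(u, p) = 6 + 4*p + 5*u (E(u, p) = 6 - (-5*u + (-2 - 1*2)*p) = 6 - (-5*u + (-2 - 2)*p) = 6 - (-5*u - 4*p) = 6 + (4*p + 5*u) = 6 + 4*p + 5*u)
77 - 88*E(-11, 7) = 77 - 88*(6 + 4*7 + 5*(-11)) = 77 - 88*(6 + 28 - 55) = 77 - 88*(-21) = 77 + 1848 = 1925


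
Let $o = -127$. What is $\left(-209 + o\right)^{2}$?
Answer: $112896$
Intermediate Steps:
$\left(-209 + o\right)^{2} = \left(-209 - 127\right)^{2} = \left(-336\right)^{2} = 112896$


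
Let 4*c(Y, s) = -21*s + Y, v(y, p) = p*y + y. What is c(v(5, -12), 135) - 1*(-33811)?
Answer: 66177/2 ≈ 33089.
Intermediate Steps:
v(y, p) = y + p*y
c(Y, s) = -21*s/4 + Y/4 (c(Y, s) = (-21*s + Y)/4 = (Y - 21*s)/4 = -21*s/4 + Y/4)
c(v(5, -12), 135) - 1*(-33811) = (-21/4*135 + (5*(1 - 12))/4) - 1*(-33811) = (-2835/4 + (5*(-11))/4) + 33811 = (-2835/4 + (¼)*(-55)) + 33811 = (-2835/4 - 55/4) + 33811 = -1445/2 + 33811 = 66177/2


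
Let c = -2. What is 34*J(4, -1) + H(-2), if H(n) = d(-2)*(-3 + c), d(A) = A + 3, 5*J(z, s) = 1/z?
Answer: -33/10 ≈ -3.3000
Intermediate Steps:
J(z, s) = 1/(5*z)
d(A) = 3 + A
H(n) = -5 (H(n) = (3 - 2)*(-3 - 2) = 1*(-5) = -5)
34*J(4, -1) + H(-2) = 34*((⅕)/4) - 5 = 34*((⅕)*(¼)) - 5 = 34*(1/20) - 5 = 17/10 - 5 = -33/10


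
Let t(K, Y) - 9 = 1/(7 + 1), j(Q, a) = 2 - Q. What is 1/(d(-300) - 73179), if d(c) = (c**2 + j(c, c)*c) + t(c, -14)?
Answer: -8/590159 ≈ -1.3556e-5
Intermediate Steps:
t(K, Y) = 73/8 (t(K, Y) = 9 + 1/(7 + 1) = 9 + 1/8 = 73/8)
d(c) = 73/8 + c**2 + c*(2 - c) (d(c) = (c**2 + (2 - c)*c) + 73/8 = (c**2 + c*(2 - c)) + 73/8 = 73/8 + c**2 + c*(2 - c))
1/(d(-300) - 73179) = 1/((73/8 + 2*(-300)) - 73179) = 1/((73/8 - 600) - 73179) = 1/(-4727/8 - 73179) = 1/(-590159/8) = -8/590159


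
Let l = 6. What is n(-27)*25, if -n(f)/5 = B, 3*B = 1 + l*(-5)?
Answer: 3625/3 ≈ 1208.3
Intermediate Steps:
B = -29/3 (B = (1 + 6*(-5))/3 = (1 - 30)/3 = (1/3)*(-29) = -29/3 ≈ -9.6667)
n(f) = 145/3 (n(f) = -5*(-29/3) = 145/3)
n(-27)*25 = (145/3)*25 = 3625/3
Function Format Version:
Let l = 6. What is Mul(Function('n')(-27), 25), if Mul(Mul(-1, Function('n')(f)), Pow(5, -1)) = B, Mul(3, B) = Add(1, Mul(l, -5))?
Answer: Rational(3625, 3) ≈ 1208.3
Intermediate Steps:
B = Rational(-29, 3) (B = Mul(Rational(1, 3), Add(1, Mul(6, -5))) = Mul(Rational(1, 3), Add(1, -30)) = Mul(Rational(1, 3), -29) = Rational(-29, 3) ≈ -9.6667)
Function('n')(f) = Rational(145, 3) (Function('n')(f) = Mul(-5, Rational(-29, 3)) = Rational(145, 3))
Mul(Function('n')(-27), 25) = Mul(Rational(145, 3), 25) = Rational(3625, 3)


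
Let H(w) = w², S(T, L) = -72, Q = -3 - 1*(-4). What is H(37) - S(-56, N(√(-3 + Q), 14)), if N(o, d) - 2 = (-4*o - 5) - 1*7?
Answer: 1441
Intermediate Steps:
Q = 1 (Q = -3 + 4 = 1)
N(o, d) = -10 - 4*o (N(o, d) = 2 + ((-4*o - 5) - 1*7) = 2 + ((-5 - 4*o) - 7) = 2 + (-12 - 4*o) = -10 - 4*o)
H(37) - S(-56, N(√(-3 + Q), 14)) = 37² - 1*(-72) = 1369 + 72 = 1441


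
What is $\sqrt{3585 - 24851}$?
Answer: $7 i \sqrt{434} \approx 145.83 i$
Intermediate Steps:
$\sqrt{3585 - 24851} = \sqrt{-21266} = 7 i \sqrt{434}$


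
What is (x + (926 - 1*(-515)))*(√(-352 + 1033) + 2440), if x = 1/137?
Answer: 481699920/137 + 197418*√681/137 ≈ 3.5537e+6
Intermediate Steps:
x = 1/137 ≈ 0.0072993
(x + (926 - 1*(-515)))*(√(-352 + 1033) + 2440) = (1/137 + (926 - 1*(-515)))*(√(-352 + 1033) + 2440) = (1/137 + (926 + 515))*(√681 + 2440) = (1/137 + 1441)*(2440 + √681) = 197418*(2440 + √681)/137 = 481699920/137 + 197418*√681/137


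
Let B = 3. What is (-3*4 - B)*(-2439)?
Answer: 36585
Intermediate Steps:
(-3*4 - B)*(-2439) = (-3*4 - 1*3)*(-2439) = (-12 - 3)*(-2439) = -15*(-2439) = 36585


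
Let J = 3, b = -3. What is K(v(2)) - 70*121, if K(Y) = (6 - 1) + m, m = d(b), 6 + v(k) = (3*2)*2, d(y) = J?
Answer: -8462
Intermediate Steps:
d(y) = 3
v(k) = 6 (v(k) = -6 + (3*2)*2 = -6 + 6*2 = -6 + 12 = 6)
m = 3
K(Y) = 8 (K(Y) = (6 - 1) + 3 = 5 + 3 = 8)
K(v(2)) - 70*121 = 8 - 70*121 = 8 - 8470 = -8462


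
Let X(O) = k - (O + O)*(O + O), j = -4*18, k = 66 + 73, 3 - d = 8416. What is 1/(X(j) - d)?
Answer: -1/12184 ≈ -8.2075e-5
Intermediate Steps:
d = -8413 (d = 3 - 1*8416 = 3 - 8416 = -8413)
k = 139
j = -72
X(O) = 139 - 4*O² (X(O) = 139 - (O + O)*(O + O) = 139 - 2*O*2*O = 139 - 4*O²)
1/(X(j) - d) = 1/((139 - 4*(-72)²) - 1*(-8413)) = 1/((139 - 4*5184) + 8413) = 1/((139 - 20736) + 8413) = 1/(-20597 + 8413) = 1/(-12184) = -1/12184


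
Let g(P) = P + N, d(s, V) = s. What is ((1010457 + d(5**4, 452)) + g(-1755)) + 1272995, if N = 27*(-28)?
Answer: 2281566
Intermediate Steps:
N = -756
g(P) = -756 + P (g(P) = P - 756 = -756 + P)
((1010457 + d(5**4, 452)) + g(-1755)) + 1272995 = ((1010457 + 5**4) + (-756 - 1755)) + 1272995 = ((1010457 + 625) - 2511) + 1272995 = (1011082 - 2511) + 1272995 = 1008571 + 1272995 = 2281566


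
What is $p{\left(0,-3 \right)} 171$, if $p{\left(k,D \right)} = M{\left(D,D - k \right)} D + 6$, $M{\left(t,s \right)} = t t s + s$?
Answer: $16416$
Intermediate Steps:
$M{\left(t,s \right)} = s + s t^{2}$ ($M{\left(t,s \right)} = t^{2} s + s = s t^{2} + s = s + s t^{2}$)
$p{\left(k,D \right)} = 6 + D \left(1 + D^{2}\right) \left(D - k\right)$ ($p{\left(k,D \right)} = \left(D - k\right) \left(1 + D^{2}\right) D + 6 = \left(1 + D^{2}\right) \left(D - k\right) D + 6 = D \left(1 + D^{2}\right) \left(D - k\right) + 6 = 6 + D \left(1 + D^{2}\right) \left(D - k\right)$)
$p{\left(0,-3 \right)} 171 = \left(6 - 3 \left(1 + \left(-3\right)^{2}\right) \left(-3 - 0\right)\right) 171 = \left(6 - 3 \left(1 + 9\right) \left(-3 + 0\right)\right) 171 = \left(6 - 30 \left(-3\right)\right) 171 = \left(6 + 90\right) 171 = 96 \cdot 171 = 16416$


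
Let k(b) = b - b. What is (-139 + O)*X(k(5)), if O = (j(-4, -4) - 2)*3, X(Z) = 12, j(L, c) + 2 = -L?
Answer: -1668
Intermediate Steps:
j(L, c) = -2 - L
k(b) = 0
O = 0 (O = ((-2 - 1*(-4)) - 2)*3 = ((-2 + 4) - 2)*3 = (2 - 2)*3 = 0*3 = 0)
(-139 + O)*X(k(5)) = (-139 + 0)*12 = -139*12 = -1668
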